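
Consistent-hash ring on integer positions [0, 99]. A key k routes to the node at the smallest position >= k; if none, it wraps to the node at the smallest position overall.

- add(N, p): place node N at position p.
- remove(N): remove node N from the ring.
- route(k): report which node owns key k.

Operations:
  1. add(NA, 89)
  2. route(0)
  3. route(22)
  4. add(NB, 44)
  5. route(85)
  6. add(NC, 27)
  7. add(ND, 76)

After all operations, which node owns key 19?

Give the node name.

Op 1: add NA@89 -> ring=[89:NA]
Op 2: route key 0: smallest pos >= 0 is 89 -> NA
Op 3: route key 22: smallest pos >= 22 is 89 -> NA
Op 4: add NB@44 -> ring=[44:NB,89:NA]
Op 5: route key 85: smallest pos >= 85 is 89 -> NA
Op 6: add NC@27 -> ring=[27:NC,44:NB,89:NA]
Op 7: add ND@76 -> ring=[27:NC,44:NB,76:ND,89:NA]
Final route key 19: smallest pos >= 19 is 27 -> NC

Answer: NC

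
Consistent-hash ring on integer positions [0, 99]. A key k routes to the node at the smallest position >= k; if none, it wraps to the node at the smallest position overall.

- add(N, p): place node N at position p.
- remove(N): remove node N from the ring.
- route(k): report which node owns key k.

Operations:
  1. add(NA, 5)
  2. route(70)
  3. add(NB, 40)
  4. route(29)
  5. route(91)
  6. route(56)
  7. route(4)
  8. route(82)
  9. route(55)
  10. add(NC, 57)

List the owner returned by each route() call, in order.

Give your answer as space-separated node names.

Op 1: add NA@5 -> ring=[5:NA]
Op 2: route key 70: none >= 70, wrap to smallest pos 5 -> NA
Op 3: add NB@40 -> ring=[5:NA,40:NB]
Op 4: route key 29: smallest pos >= 29 is 40 -> NB
Op 5: route key 91: none >= 91, wrap to smallest pos 5 -> NA
Op 6: route key 56: none >= 56, wrap to smallest pos 5 -> NA
Op 7: route key 4: smallest pos >= 4 is 5 -> NA
Op 8: route key 82: none >= 82, wrap to smallest pos 5 -> NA
Op 9: route key 55: none >= 55, wrap to smallest pos 5 -> NA
Op 10: add NC@57 -> ring=[5:NA,40:NB,57:NC]

Answer: NA NB NA NA NA NA NA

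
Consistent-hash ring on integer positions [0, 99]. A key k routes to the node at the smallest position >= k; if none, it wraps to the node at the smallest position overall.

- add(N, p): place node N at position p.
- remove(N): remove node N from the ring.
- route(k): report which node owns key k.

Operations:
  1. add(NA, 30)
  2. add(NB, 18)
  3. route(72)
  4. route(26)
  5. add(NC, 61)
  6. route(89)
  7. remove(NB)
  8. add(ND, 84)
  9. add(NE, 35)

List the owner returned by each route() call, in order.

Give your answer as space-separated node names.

Answer: NB NA NB

Derivation:
Op 1: add NA@30 -> ring=[30:NA]
Op 2: add NB@18 -> ring=[18:NB,30:NA]
Op 3: route key 72: none >= 72, wrap to smallest pos 18 -> NB
Op 4: route key 26: smallest pos >= 26 is 30 -> NA
Op 5: add NC@61 -> ring=[18:NB,30:NA,61:NC]
Op 6: route key 89: none >= 89, wrap to smallest pos 18 -> NB
Op 7: remove NB -> ring=[30:NA,61:NC]
Op 8: add ND@84 -> ring=[30:NA,61:NC,84:ND]
Op 9: add NE@35 -> ring=[30:NA,35:NE,61:NC,84:ND]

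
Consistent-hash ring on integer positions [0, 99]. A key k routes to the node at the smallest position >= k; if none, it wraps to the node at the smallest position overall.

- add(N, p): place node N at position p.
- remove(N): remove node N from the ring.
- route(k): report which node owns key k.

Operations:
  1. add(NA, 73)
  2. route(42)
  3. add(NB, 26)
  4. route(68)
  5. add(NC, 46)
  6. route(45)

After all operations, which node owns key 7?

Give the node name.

Op 1: add NA@73 -> ring=[73:NA]
Op 2: route key 42: smallest pos >= 42 is 73 -> NA
Op 3: add NB@26 -> ring=[26:NB,73:NA]
Op 4: route key 68: smallest pos >= 68 is 73 -> NA
Op 5: add NC@46 -> ring=[26:NB,46:NC,73:NA]
Op 6: route key 45: smallest pos >= 45 is 46 -> NC
Final route key 7: smallest pos >= 7 is 26 -> NB

Answer: NB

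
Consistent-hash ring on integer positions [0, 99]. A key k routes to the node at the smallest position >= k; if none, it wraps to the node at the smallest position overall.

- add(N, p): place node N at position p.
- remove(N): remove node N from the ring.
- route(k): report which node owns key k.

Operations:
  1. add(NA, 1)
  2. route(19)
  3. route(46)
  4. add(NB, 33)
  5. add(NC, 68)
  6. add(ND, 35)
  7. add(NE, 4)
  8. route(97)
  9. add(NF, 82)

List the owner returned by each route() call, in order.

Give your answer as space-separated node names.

Op 1: add NA@1 -> ring=[1:NA]
Op 2: route key 19: none >= 19, wrap to smallest pos 1 -> NA
Op 3: route key 46: none >= 46, wrap to smallest pos 1 -> NA
Op 4: add NB@33 -> ring=[1:NA,33:NB]
Op 5: add NC@68 -> ring=[1:NA,33:NB,68:NC]
Op 6: add ND@35 -> ring=[1:NA,33:NB,35:ND,68:NC]
Op 7: add NE@4 -> ring=[1:NA,4:NE,33:NB,35:ND,68:NC]
Op 8: route key 97: none >= 97, wrap to smallest pos 1 -> NA
Op 9: add NF@82 -> ring=[1:NA,4:NE,33:NB,35:ND,68:NC,82:NF]

Answer: NA NA NA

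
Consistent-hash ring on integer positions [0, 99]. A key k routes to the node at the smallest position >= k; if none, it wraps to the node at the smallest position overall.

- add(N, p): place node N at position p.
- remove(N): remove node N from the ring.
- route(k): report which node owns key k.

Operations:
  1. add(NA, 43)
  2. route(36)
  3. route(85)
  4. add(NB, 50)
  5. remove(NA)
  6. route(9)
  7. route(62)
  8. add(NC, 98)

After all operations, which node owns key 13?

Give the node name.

Op 1: add NA@43 -> ring=[43:NA]
Op 2: route key 36: smallest pos >= 36 is 43 -> NA
Op 3: route key 85: none >= 85, wrap to smallest pos 43 -> NA
Op 4: add NB@50 -> ring=[43:NA,50:NB]
Op 5: remove NA -> ring=[50:NB]
Op 6: route key 9: smallest pos >= 9 is 50 -> NB
Op 7: route key 62: none >= 62, wrap to smallest pos 50 -> NB
Op 8: add NC@98 -> ring=[50:NB,98:NC]
Final route key 13: smallest pos >= 13 is 50 -> NB

Answer: NB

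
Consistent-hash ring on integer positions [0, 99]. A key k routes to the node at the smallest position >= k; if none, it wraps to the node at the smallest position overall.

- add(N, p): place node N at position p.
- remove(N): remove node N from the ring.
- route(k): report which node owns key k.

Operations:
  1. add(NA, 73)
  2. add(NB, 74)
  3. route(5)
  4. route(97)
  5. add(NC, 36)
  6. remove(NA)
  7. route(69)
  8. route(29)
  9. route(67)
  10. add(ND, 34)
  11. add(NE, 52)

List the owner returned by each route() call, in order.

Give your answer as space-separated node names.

Op 1: add NA@73 -> ring=[73:NA]
Op 2: add NB@74 -> ring=[73:NA,74:NB]
Op 3: route key 5: smallest pos >= 5 is 73 -> NA
Op 4: route key 97: none >= 97, wrap to smallest pos 73 -> NA
Op 5: add NC@36 -> ring=[36:NC,73:NA,74:NB]
Op 6: remove NA -> ring=[36:NC,74:NB]
Op 7: route key 69: smallest pos >= 69 is 74 -> NB
Op 8: route key 29: smallest pos >= 29 is 36 -> NC
Op 9: route key 67: smallest pos >= 67 is 74 -> NB
Op 10: add ND@34 -> ring=[34:ND,36:NC,74:NB]
Op 11: add NE@52 -> ring=[34:ND,36:NC,52:NE,74:NB]

Answer: NA NA NB NC NB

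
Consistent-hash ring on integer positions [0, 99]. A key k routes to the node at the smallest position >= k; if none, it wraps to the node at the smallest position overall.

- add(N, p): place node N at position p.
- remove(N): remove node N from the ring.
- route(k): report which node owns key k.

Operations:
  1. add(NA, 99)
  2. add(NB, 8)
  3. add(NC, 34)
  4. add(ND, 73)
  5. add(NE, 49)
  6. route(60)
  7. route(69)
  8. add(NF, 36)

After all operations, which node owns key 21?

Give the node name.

Op 1: add NA@99 -> ring=[99:NA]
Op 2: add NB@8 -> ring=[8:NB,99:NA]
Op 3: add NC@34 -> ring=[8:NB,34:NC,99:NA]
Op 4: add ND@73 -> ring=[8:NB,34:NC,73:ND,99:NA]
Op 5: add NE@49 -> ring=[8:NB,34:NC,49:NE,73:ND,99:NA]
Op 6: route key 60: smallest pos >= 60 is 73 -> ND
Op 7: route key 69: smallest pos >= 69 is 73 -> ND
Op 8: add NF@36 -> ring=[8:NB,34:NC,36:NF,49:NE,73:ND,99:NA]
Final route key 21: smallest pos >= 21 is 34 -> NC

Answer: NC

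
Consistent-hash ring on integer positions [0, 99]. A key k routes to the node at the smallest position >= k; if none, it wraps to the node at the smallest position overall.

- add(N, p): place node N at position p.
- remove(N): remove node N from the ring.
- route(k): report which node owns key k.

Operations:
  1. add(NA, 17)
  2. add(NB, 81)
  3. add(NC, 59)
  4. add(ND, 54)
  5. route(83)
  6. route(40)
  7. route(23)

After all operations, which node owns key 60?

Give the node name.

Answer: NB

Derivation:
Op 1: add NA@17 -> ring=[17:NA]
Op 2: add NB@81 -> ring=[17:NA,81:NB]
Op 3: add NC@59 -> ring=[17:NA,59:NC,81:NB]
Op 4: add ND@54 -> ring=[17:NA,54:ND,59:NC,81:NB]
Op 5: route key 83: none >= 83, wrap to smallest pos 17 -> NA
Op 6: route key 40: smallest pos >= 40 is 54 -> ND
Op 7: route key 23: smallest pos >= 23 is 54 -> ND
Final route key 60: smallest pos >= 60 is 81 -> NB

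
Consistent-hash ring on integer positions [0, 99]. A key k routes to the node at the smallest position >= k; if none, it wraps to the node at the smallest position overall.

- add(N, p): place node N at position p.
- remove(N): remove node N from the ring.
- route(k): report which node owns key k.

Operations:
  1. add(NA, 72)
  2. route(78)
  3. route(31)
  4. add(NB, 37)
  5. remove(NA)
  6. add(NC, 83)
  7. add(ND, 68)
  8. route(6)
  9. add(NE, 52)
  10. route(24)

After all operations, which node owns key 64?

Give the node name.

Answer: ND

Derivation:
Op 1: add NA@72 -> ring=[72:NA]
Op 2: route key 78: none >= 78, wrap to smallest pos 72 -> NA
Op 3: route key 31: smallest pos >= 31 is 72 -> NA
Op 4: add NB@37 -> ring=[37:NB,72:NA]
Op 5: remove NA -> ring=[37:NB]
Op 6: add NC@83 -> ring=[37:NB,83:NC]
Op 7: add ND@68 -> ring=[37:NB,68:ND,83:NC]
Op 8: route key 6: smallest pos >= 6 is 37 -> NB
Op 9: add NE@52 -> ring=[37:NB,52:NE,68:ND,83:NC]
Op 10: route key 24: smallest pos >= 24 is 37 -> NB
Final route key 64: smallest pos >= 64 is 68 -> ND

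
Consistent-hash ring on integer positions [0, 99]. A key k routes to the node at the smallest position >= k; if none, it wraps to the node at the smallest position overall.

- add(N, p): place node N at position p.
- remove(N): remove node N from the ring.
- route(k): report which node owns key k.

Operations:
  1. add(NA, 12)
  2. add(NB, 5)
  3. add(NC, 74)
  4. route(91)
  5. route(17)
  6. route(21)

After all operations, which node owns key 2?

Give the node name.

Op 1: add NA@12 -> ring=[12:NA]
Op 2: add NB@5 -> ring=[5:NB,12:NA]
Op 3: add NC@74 -> ring=[5:NB,12:NA,74:NC]
Op 4: route key 91: none >= 91, wrap to smallest pos 5 -> NB
Op 5: route key 17: smallest pos >= 17 is 74 -> NC
Op 6: route key 21: smallest pos >= 21 is 74 -> NC
Final route key 2: smallest pos >= 2 is 5 -> NB

Answer: NB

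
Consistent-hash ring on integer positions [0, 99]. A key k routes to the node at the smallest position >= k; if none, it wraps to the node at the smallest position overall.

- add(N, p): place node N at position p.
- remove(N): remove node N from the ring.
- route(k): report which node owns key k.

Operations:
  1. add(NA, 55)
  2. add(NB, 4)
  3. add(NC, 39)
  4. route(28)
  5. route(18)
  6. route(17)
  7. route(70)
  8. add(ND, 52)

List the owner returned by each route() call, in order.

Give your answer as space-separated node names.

Op 1: add NA@55 -> ring=[55:NA]
Op 2: add NB@4 -> ring=[4:NB,55:NA]
Op 3: add NC@39 -> ring=[4:NB,39:NC,55:NA]
Op 4: route key 28: smallest pos >= 28 is 39 -> NC
Op 5: route key 18: smallest pos >= 18 is 39 -> NC
Op 6: route key 17: smallest pos >= 17 is 39 -> NC
Op 7: route key 70: none >= 70, wrap to smallest pos 4 -> NB
Op 8: add ND@52 -> ring=[4:NB,39:NC,52:ND,55:NA]

Answer: NC NC NC NB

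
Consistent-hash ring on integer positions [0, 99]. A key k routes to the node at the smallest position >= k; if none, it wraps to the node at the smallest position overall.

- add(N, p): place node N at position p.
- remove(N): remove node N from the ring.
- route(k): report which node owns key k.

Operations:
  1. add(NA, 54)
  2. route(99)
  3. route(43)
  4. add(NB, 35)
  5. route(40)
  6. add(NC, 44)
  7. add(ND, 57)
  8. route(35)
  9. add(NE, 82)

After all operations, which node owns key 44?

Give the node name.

Op 1: add NA@54 -> ring=[54:NA]
Op 2: route key 99: none >= 99, wrap to smallest pos 54 -> NA
Op 3: route key 43: smallest pos >= 43 is 54 -> NA
Op 4: add NB@35 -> ring=[35:NB,54:NA]
Op 5: route key 40: smallest pos >= 40 is 54 -> NA
Op 6: add NC@44 -> ring=[35:NB,44:NC,54:NA]
Op 7: add ND@57 -> ring=[35:NB,44:NC,54:NA,57:ND]
Op 8: route key 35: smallest pos >= 35 is 35 -> NB
Op 9: add NE@82 -> ring=[35:NB,44:NC,54:NA,57:ND,82:NE]
Final route key 44: smallest pos >= 44 is 44 -> NC

Answer: NC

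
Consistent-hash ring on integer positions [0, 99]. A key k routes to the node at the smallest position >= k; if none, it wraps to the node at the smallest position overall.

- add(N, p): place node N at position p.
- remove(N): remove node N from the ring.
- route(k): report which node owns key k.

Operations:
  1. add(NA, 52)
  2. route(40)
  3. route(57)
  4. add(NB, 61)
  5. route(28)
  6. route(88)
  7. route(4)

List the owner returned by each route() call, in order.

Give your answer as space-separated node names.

Op 1: add NA@52 -> ring=[52:NA]
Op 2: route key 40: smallest pos >= 40 is 52 -> NA
Op 3: route key 57: none >= 57, wrap to smallest pos 52 -> NA
Op 4: add NB@61 -> ring=[52:NA,61:NB]
Op 5: route key 28: smallest pos >= 28 is 52 -> NA
Op 6: route key 88: none >= 88, wrap to smallest pos 52 -> NA
Op 7: route key 4: smallest pos >= 4 is 52 -> NA

Answer: NA NA NA NA NA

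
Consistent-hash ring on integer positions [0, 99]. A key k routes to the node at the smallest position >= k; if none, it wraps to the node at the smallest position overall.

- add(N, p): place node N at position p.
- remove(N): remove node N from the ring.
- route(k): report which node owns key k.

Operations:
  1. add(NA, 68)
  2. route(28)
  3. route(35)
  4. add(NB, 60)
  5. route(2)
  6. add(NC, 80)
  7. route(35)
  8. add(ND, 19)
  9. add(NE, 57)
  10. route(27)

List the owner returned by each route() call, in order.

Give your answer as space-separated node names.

Op 1: add NA@68 -> ring=[68:NA]
Op 2: route key 28: smallest pos >= 28 is 68 -> NA
Op 3: route key 35: smallest pos >= 35 is 68 -> NA
Op 4: add NB@60 -> ring=[60:NB,68:NA]
Op 5: route key 2: smallest pos >= 2 is 60 -> NB
Op 6: add NC@80 -> ring=[60:NB,68:NA,80:NC]
Op 7: route key 35: smallest pos >= 35 is 60 -> NB
Op 8: add ND@19 -> ring=[19:ND,60:NB,68:NA,80:NC]
Op 9: add NE@57 -> ring=[19:ND,57:NE,60:NB,68:NA,80:NC]
Op 10: route key 27: smallest pos >= 27 is 57 -> NE

Answer: NA NA NB NB NE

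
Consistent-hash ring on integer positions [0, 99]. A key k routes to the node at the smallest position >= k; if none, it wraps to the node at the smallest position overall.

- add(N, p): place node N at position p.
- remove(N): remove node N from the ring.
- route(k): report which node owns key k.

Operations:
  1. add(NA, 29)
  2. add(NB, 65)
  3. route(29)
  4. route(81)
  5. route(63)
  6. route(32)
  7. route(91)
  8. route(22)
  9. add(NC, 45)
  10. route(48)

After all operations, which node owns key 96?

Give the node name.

Answer: NA

Derivation:
Op 1: add NA@29 -> ring=[29:NA]
Op 2: add NB@65 -> ring=[29:NA,65:NB]
Op 3: route key 29: smallest pos >= 29 is 29 -> NA
Op 4: route key 81: none >= 81, wrap to smallest pos 29 -> NA
Op 5: route key 63: smallest pos >= 63 is 65 -> NB
Op 6: route key 32: smallest pos >= 32 is 65 -> NB
Op 7: route key 91: none >= 91, wrap to smallest pos 29 -> NA
Op 8: route key 22: smallest pos >= 22 is 29 -> NA
Op 9: add NC@45 -> ring=[29:NA,45:NC,65:NB]
Op 10: route key 48: smallest pos >= 48 is 65 -> NB
Final route key 96: none >= 96, wrap to smallest pos 29 -> NA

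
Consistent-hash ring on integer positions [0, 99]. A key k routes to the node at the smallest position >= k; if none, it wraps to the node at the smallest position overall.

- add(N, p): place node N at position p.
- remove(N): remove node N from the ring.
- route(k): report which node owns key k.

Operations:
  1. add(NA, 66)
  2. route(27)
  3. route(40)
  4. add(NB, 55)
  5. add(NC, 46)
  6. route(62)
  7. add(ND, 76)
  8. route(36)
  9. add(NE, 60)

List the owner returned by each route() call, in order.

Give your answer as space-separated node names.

Answer: NA NA NA NC

Derivation:
Op 1: add NA@66 -> ring=[66:NA]
Op 2: route key 27: smallest pos >= 27 is 66 -> NA
Op 3: route key 40: smallest pos >= 40 is 66 -> NA
Op 4: add NB@55 -> ring=[55:NB,66:NA]
Op 5: add NC@46 -> ring=[46:NC,55:NB,66:NA]
Op 6: route key 62: smallest pos >= 62 is 66 -> NA
Op 7: add ND@76 -> ring=[46:NC,55:NB,66:NA,76:ND]
Op 8: route key 36: smallest pos >= 36 is 46 -> NC
Op 9: add NE@60 -> ring=[46:NC,55:NB,60:NE,66:NA,76:ND]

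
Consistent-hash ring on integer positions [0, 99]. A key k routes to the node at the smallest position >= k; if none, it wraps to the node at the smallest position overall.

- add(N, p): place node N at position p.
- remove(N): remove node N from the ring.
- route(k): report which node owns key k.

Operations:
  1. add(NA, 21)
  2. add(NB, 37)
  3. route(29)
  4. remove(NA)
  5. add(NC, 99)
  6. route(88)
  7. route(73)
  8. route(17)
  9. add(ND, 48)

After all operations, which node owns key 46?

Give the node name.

Answer: ND

Derivation:
Op 1: add NA@21 -> ring=[21:NA]
Op 2: add NB@37 -> ring=[21:NA,37:NB]
Op 3: route key 29: smallest pos >= 29 is 37 -> NB
Op 4: remove NA -> ring=[37:NB]
Op 5: add NC@99 -> ring=[37:NB,99:NC]
Op 6: route key 88: smallest pos >= 88 is 99 -> NC
Op 7: route key 73: smallest pos >= 73 is 99 -> NC
Op 8: route key 17: smallest pos >= 17 is 37 -> NB
Op 9: add ND@48 -> ring=[37:NB,48:ND,99:NC]
Final route key 46: smallest pos >= 46 is 48 -> ND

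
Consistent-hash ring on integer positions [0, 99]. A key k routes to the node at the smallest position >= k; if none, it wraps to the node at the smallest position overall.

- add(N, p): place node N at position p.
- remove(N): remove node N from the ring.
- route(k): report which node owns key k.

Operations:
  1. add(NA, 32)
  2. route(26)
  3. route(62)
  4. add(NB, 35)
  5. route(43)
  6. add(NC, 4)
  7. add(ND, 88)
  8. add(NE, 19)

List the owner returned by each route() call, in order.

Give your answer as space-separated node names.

Op 1: add NA@32 -> ring=[32:NA]
Op 2: route key 26: smallest pos >= 26 is 32 -> NA
Op 3: route key 62: none >= 62, wrap to smallest pos 32 -> NA
Op 4: add NB@35 -> ring=[32:NA,35:NB]
Op 5: route key 43: none >= 43, wrap to smallest pos 32 -> NA
Op 6: add NC@4 -> ring=[4:NC,32:NA,35:NB]
Op 7: add ND@88 -> ring=[4:NC,32:NA,35:NB,88:ND]
Op 8: add NE@19 -> ring=[4:NC,19:NE,32:NA,35:NB,88:ND]

Answer: NA NA NA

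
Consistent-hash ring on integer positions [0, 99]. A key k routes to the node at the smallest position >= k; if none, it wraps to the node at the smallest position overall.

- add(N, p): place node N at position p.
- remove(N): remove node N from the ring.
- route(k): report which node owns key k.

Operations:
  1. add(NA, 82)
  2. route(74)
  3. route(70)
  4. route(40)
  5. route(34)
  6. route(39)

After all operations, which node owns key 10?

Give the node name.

Op 1: add NA@82 -> ring=[82:NA]
Op 2: route key 74: smallest pos >= 74 is 82 -> NA
Op 3: route key 70: smallest pos >= 70 is 82 -> NA
Op 4: route key 40: smallest pos >= 40 is 82 -> NA
Op 5: route key 34: smallest pos >= 34 is 82 -> NA
Op 6: route key 39: smallest pos >= 39 is 82 -> NA
Final route key 10: smallest pos >= 10 is 82 -> NA

Answer: NA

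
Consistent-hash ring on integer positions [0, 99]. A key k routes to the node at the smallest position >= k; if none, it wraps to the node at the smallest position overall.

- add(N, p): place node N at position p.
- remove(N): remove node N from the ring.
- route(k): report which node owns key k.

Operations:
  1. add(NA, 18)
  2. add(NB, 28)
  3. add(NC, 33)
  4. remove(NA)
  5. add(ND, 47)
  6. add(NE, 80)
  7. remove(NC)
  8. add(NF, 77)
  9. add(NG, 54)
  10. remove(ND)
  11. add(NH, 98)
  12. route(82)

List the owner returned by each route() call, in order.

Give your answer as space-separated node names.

Answer: NH

Derivation:
Op 1: add NA@18 -> ring=[18:NA]
Op 2: add NB@28 -> ring=[18:NA,28:NB]
Op 3: add NC@33 -> ring=[18:NA,28:NB,33:NC]
Op 4: remove NA -> ring=[28:NB,33:NC]
Op 5: add ND@47 -> ring=[28:NB,33:NC,47:ND]
Op 6: add NE@80 -> ring=[28:NB,33:NC,47:ND,80:NE]
Op 7: remove NC -> ring=[28:NB,47:ND,80:NE]
Op 8: add NF@77 -> ring=[28:NB,47:ND,77:NF,80:NE]
Op 9: add NG@54 -> ring=[28:NB,47:ND,54:NG,77:NF,80:NE]
Op 10: remove ND -> ring=[28:NB,54:NG,77:NF,80:NE]
Op 11: add NH@98 -> ring=[28:NB,54:NG,77:NF,80:NE,98:NH]
Op 12: route key 82: smallest pos >= 82 is 98 -> NH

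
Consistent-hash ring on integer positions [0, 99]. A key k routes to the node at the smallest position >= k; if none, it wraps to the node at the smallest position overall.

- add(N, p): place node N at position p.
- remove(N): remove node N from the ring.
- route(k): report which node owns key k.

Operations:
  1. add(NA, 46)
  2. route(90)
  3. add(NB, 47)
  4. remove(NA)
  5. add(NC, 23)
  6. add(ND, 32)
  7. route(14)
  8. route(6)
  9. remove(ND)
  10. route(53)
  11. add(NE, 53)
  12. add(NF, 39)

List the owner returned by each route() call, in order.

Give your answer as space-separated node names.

Answer: NA NC NC NC

Derivation:
Op 1: add NA@46 -> ring=[46:NA]
Op 2: route key 90: none >= 90, wrap to smallest pos 46 -> NA
Op 3: add NB@47 -> ring=[46:NA,47:NB]
Op 4: remove NA -> ring=[47:NB]
Op 5: add NC@23 -> ring=[23:NC,47:NB]
Op 6: add ND@32 -> ring=[23:NC,32:ND,47:NB]
Op 7: route key 14: smallest pos >= 14 is 23 -> NC
Op 8: route key 6: smallest pos >= 6 is 23 -> NC
Op 9: remove ND -> ring=[23:NC,47:NB]
Op 10: route key 53: none >= 53, wrap to smallest pos 23 -> NC
Op 11: add NE@53 -> ring=[23:NC,47:NB,53:NE]
Op 12: add NF@39 -> ring=[23:NC,39:NF,47:NB,53:NE]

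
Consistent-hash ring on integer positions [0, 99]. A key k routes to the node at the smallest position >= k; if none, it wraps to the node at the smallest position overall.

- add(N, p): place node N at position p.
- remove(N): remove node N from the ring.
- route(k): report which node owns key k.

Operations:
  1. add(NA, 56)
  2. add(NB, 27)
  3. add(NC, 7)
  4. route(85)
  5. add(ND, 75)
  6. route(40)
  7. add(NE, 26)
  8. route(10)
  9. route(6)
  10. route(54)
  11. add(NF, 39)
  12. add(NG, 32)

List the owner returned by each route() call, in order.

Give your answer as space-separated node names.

Answer: NC NA NE NC NA

Derivation:
Op 1: add NA@56 -> ring=[56:NA]
Op 2: add NB@27 -> ring=[27:NB,56:NA]
Op 3: add NC@7 -> ring=[7:NC,27:NB,56:NA]
Op 4: route key 85: none >= 85, wrap to smallest pos 7 -> NC
Op 5: add ND@75 -> ring=[7:NC,27:NB,56:NA,75:ND]
Op 6: route key 40: smallest pos >= 40 is 56 -> NA
Op 7: add NE@26 -> ring=[7:NC,26:NE,27:NB,56:NA,75:ND]
Op 8: route key 10: smallest pos >= 10 is 26 -> NE
Op 9: route key 6: smallest pos >= 6 is 7 -> NC
Op 10: route key 54: smallest pos >= 54 is 56 -> NA
Op 11: add NF@39 -> ring=[7:NC,26:NE,27:NB,39:NF,56:NA,75:ND]
Op 12: add NG@32 -> ring=[7:NC,26:NE,27:NB,32:NG,39:NF,56:NA,75:ND]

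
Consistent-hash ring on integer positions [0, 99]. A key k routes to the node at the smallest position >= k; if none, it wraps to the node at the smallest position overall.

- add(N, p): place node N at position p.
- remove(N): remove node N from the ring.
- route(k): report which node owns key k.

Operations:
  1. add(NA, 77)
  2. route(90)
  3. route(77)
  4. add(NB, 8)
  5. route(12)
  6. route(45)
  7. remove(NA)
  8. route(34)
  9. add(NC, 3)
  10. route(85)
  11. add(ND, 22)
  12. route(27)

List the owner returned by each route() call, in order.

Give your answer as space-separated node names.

Answer: NA NA NA NA NB NC NC

Derivation:
Op 1: add NA@77 -> ring=[77:NA]
Op 2: route key 90: none >= 90, wrap to smallest pos 77 -> NA
Op 3: route key 77: smallest pos >= 77 is 77 -> NA
Op 4: add NB@8 -> ring=[8:NB,77:NA]
Op 5: route key 12: smallest pos >= 12 is 77 -> NA
Op 6: route key 45: smallest pos >= 45 is 77 -> NA
Op 7: remove NA -> ring=[8:NB]
Op 8: route key 34: none >= 34, wrap to smallest pos 8 -> NB
Op 9: add NC@3 -> ring=[3:NC,8:NB]
Op 10: route key 85: none >= 85, wrap to smallest pos 3 -> NC
Op 11: add ND@22 -> ring=[3:NC,8:NB,22:ND]
Op 12: route key 27: none >= 27, wrap to smallest pos 3 -> NC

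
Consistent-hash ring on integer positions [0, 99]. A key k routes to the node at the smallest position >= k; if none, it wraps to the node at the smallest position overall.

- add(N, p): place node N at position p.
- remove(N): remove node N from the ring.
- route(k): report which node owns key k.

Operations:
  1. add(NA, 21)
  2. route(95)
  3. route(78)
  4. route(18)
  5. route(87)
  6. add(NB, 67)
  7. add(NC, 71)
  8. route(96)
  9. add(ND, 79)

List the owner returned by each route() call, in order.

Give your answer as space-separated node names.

Op 1: add NA@21 -> ring=[21:NA]
Op 2: route key 95: none >= 95, wrap to smallest pos 21 -> NA
Op 3: route key 78: none >= 78, wrap to smallest pos 21 -> NA
Op 4: route key 18: smallest pos >= 18 is 21 -> NA
Op 5: route key 87: none >= 87, wrap to smallest pos 21 -> NA
Op 6: add NB@67 -> ring=[21:NA,67:NB]
Op 7: add NC@71 -> ring=[21:NA,67:NB,71:NC]
Op 8: route key 96: none >= 96, wrap to smallest pos 21 -> NA
Op 9: add ND@79 -> ring=[21:NA,67:NB,71:NC,79:ND]

Answer: NA NA NA NA NA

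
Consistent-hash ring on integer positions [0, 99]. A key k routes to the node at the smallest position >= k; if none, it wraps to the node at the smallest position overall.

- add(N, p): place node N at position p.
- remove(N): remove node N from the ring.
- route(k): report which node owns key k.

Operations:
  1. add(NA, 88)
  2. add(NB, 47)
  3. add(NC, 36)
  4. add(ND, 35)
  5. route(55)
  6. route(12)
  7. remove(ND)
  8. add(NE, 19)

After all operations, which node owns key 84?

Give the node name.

Answer: NA

Derivation:
Op 1: add NA@88 -> ring=[88:NA]
Op 2: add NB@47 -> ring=[47:NB,88:NA]
Op 3: add NC@36 -> ring=[36:NC,47:NB,88:NA]
Op 4: add ND@35 -> ring=[35:ND,36:NC,47:NB,88:NA]
Op 5: route key 55: smallest pos >= 55 is 88 -> NA
Op 6: route key 12: smallest pos >= 12 is 35 -> ND
Op 7: remove ND -> ring=[36:NC,47:NB,88:NA]
Op 8: add NE@19 -> ring=[19:NE,36:NC,47:NB,88:NA]
Final route key 84: smallest pos >= 84 is 88 -> NA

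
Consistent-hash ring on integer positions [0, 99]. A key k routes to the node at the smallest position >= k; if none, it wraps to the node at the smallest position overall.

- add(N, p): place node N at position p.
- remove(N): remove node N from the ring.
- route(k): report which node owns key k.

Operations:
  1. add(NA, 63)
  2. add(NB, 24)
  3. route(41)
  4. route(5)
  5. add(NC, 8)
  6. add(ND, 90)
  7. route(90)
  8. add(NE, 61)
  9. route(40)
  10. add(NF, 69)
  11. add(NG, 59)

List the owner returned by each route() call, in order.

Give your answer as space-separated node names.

Answer: NA NB ND NE

Derivation:
Op 1: add NA@63 -> ring=[63:NA]
Op 2: add NB@24 -> ring=[24:NB,63:NA]
Op 3: route key 41: smallest pos >= 41 is 63 -> NA
Op 4: route key 5: smallest pos >= 5 is 24 -> NB
Op 5: add NC@8 -> ring=[8:NC,24:NB,63:NA]
Op 6: add ND@90 -> ring=[8:NC,24:NB,63:NA,90:ND]
Op 7: route key 90: smallest pos >= 90 is 90 -> ND
Op 8: add NE@61 -> ring=[8:NC,24:NB,61:NE,63:NA,90:ND]
Op 9: route key 40: smallest pos >= 40 is 61 -> NE
Op 10: add NF@69 -> ring=[8:NC,24:NB,61:NE,63:NA,69:NF,90:ND]
Op 11: add NG@59 -> ring=[8:NC,24:NB,59:NG,61:NE,63:NA,69:NF,90:ND]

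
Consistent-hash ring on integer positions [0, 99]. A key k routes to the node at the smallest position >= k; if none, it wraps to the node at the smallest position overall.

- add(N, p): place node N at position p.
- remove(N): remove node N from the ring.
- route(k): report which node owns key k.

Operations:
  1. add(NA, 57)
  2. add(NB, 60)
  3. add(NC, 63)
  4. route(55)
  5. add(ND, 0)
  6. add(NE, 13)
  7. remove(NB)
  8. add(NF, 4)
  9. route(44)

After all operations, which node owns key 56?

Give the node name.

Answer: NA

Derivation:
Op 1: add NA@57 -> ring=[57:NA]
Op 2: add NB@60 -> ring=[57:NA,60:NB]
Op 3: add NC@63 -> ring=[57:NA,60:NB,63:NC]
Op 4: route key 55: smallest pos >= 55 is 57 -> NA
Op 5: add ND@0 -> ring=[0:ND,57:NA,60:NB,63:NC]
Op 6: add NE@13 -> ring=[0:ND,13:NE,57:NA,60:NB,63:NC]
Op 7: remove NB -> ring=[0:ND,13:NE,57:NA,63:NC]
Op 8: add NF@4 -> ring=[0:ND,4:NF,13:NE,57:NA,63:NC]
Op 9: route key 44: smallest pos >= 44 is 57 -> NA
Final route key 56: smallest pos >= 56 is 57 -> NA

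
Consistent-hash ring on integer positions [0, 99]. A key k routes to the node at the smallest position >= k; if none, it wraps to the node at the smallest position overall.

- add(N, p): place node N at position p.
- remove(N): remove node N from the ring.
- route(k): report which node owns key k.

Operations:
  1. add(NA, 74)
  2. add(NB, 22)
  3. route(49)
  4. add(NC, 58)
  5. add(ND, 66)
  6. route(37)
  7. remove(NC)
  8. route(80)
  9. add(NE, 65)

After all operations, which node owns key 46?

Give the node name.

Answer: NE

Derivation:
Op 1: add NA@74 -> ring=[74:NA]
Op 2: add NB@22 -> ring=[22:NB,74:NA]
Op 3: route key 49: smallest pos >= 49 is 74 -> NA
Op 4: add NC@58 -> ring=[22:NB,58:NC,74:NA]
Op 5: add ND@66 -> ring=[22:NB,58:NC,66:ND,74:NA]
Op 6: route key 37: smallest pos >= 37 is 58 -> NC
Op 7: remove NC -> ring=[22:NB,66:ND,74:NA]
Op 8: route key 80: none >= 80, wrap to smallest pos 22 -> NB
Op 9: add NE@65 -> ring=[22:NB,65:NE,66:ND,74:NA]
Final route key 46: smallest pos >= 46 is 65 -> NE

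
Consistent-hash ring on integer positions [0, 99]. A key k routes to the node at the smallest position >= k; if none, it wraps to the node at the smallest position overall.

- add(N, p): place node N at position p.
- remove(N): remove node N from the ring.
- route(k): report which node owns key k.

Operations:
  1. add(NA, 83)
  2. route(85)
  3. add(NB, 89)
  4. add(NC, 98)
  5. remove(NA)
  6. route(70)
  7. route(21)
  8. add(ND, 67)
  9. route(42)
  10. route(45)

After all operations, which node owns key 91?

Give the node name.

Answer: NC

Derivation:
Op 1: add NA@83 -> ring=[83:NA]
Op 2: route key 85: none >= 85, wrap to smallest pos 83 -> NA
Op 3: add NB@89 -> ring=[83:NA,89:NB]
Op 4: add NC@98 -> ring=[83:NA,89:NB,98:NC]
Op 5: remove NA -> ring=[89:NB,98:NC]
Op 6: route key 70: smallest pos >= 70 is 89 -> NB
Op 7: route key 21: smallest pos >= 21 is 89 -> NB
Op 8: add ND@67 -> ring=[67:ND,89:NB,98:NC]
Op 9: route key 42: smallest pos >= 42 is 67 -> ND
Op 10: route key 45: smallest pos >= 45 is 67 -> ND
Final route key 91: smallest pos >= 91 is 98 -> NC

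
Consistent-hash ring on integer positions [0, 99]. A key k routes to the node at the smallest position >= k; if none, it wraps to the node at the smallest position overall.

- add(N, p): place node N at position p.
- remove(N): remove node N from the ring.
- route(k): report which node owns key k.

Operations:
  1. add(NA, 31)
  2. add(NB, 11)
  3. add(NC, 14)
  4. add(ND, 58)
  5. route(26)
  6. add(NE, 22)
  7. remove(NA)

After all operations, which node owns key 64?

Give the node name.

Answer: NB

Derivation:
Op 1: add NA@31 -> ring=[31:NA]
Op 2: add NB@11 -> ring=[11:NB,31:NA]
Op 3: add NC@14 -> ring=[11:NB,14:NC,31:NA]
Op 4: add ND@58 -> ring=[11:NB,14:NC,31:NA,58:ND]
Op 5: route key 26: smallest pos >= 26 is 31 -> NA
Op 6: add NE@22 -> ring=[11:NB,14:NC,22:NE,31:NA,58:ND]
Op 7: remove NA -> ring=[11:NB,14:NC,22:NE,58:ND]
Final route key 64: none >= 64, wrap to smallest pos 11 -> NB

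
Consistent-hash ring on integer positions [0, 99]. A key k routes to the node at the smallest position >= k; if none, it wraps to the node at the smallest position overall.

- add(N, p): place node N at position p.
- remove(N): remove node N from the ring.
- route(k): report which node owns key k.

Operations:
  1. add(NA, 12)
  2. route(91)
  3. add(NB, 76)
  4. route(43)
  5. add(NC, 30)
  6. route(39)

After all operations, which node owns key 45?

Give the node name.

Answer: NB

Derivation:
Op 1: add NA@12 -> ring=[12:NA]
Op 2: route key 91: none >= 91, wrap to smallest pos 12 -> NA
Op 3: add NB@76 -> ring=[12:NA,76:NB]
Op 4: route key 43: smallest pos >= 43 is 76 -> NB
Op 5: add NC@30 -> ring=[12:NA,30:NC,76:NB]
Op 6: route key 39: smallest pos >= 39 is 76 -> NB
Final route key 45: smallest pos >= 45 is 76 -> NB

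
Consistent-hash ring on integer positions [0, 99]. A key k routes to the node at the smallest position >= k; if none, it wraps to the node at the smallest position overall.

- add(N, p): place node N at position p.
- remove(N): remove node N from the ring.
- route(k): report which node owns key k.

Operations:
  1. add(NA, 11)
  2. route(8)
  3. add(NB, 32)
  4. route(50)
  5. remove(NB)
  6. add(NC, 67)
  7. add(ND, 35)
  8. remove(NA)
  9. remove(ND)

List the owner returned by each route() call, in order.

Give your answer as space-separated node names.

Answer: NA NA

Derivation:
Op 1: add NA@11 -> ring=[11:NA]
Op 2: route key 8: smallest pos >= 8 is 11 -> NA
Op 3: add NB@32 -> ring=[11:NA,32:NB]
Op 4: route key 50: none >= 50, wrap to smallest pos 11 -> NA
Op 5: remove NB -> ring=[11:NA]
Op 6: add NC@67 -> ring=[11:NA,67:NC]
Op 7: add ND@35 -> ring=[11:NA,35:ND,67:NC]
Op 8: remove NA -> ring=[35:ND,67:NC]
Op 9: remove ND -> ring=[67:NC]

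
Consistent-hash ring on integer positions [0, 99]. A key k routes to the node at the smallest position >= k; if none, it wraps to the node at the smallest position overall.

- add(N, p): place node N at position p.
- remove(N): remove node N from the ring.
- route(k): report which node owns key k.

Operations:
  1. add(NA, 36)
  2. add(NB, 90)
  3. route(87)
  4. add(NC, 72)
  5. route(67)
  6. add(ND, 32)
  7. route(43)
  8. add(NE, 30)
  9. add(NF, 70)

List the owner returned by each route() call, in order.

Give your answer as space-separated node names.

Answer: NB NC NC

Derivation:
Op 1: add NA@36 -> ring=[36:NA]
Op 2: add NB@90 -> ring=[36:NA,90:NB]
Op 3: route key 87: smallest pos >= 87 is 90 -> NB
Op 4: add NC@72 -> ring=[36:NA,72:NC,90:NB]
Op 5: route key 67: smallest pos >= 67 is 72 -> NC
Op 6: add ND@32 -> ring=[32:ND,36:NA,72:NC,90:NB]
Op 7: route key 43: smallest pos >= 43 is 72 -> NC
Op 8: add NE@30 -> ring=[30:NE,32:ND,36:NA,72:NC,90:NB]
Op 9: add NF@70 -> ring=[30:NE,32:ND,36:NA,70:NF,72:NC,90:NB]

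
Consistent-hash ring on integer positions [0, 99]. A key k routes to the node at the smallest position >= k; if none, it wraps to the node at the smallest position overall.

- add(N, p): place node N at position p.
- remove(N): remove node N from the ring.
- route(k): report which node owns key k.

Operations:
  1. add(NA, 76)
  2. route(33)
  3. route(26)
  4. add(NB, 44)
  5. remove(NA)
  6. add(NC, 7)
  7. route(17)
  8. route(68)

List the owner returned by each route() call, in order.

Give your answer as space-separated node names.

Op 1: add NA@76 -> ring=[76:NA]
Op 2: route key 33: smallest pos >= 33 is 76 -> NA
Op 3: route key 26: smallest pos >= 26 is 76 -> NA
Op 4: add NB@44 -> ring=[44:NB,76:NA]
Op 5: remove NA -> ring=[44:NB]
Op 6: add NC@7 -> ring=[7:NC,44:NB]
Op 7: route key 17: smallest pos >= 17 is 44 -> NB
Op 8: route key 68: none >= 68, wrap to smallest pos 7 -> NC

Answer: NA NA NB NC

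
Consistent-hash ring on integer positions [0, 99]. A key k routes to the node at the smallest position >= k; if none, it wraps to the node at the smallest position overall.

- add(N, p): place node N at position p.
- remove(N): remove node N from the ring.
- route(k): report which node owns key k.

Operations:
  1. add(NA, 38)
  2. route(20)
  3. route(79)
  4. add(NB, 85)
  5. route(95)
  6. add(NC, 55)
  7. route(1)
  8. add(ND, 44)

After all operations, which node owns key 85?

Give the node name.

Op 1: add NA@38 -> ring=[38:NA]
Op 2: route key 20: smallest pos >= 20 is 38 -> NA
Op 3: route key 79: none >= 79, wrap to smallest pos 38 -> NA
Op 4: add NB@85 -> ring=[38:NA,85:NB]
Op 5: route key 95: none >= 95, wrap to smallest pos 38 -> NA
Op 6: add NC@55 -> ring=[38:NA,55:NC,85:NB]
Op 7: route key 1: smallest pos >= 1 is 38 -> NA
Op 8: add ND@44 -> ring=[38:NA,44:ND,55:NC,85:NB]
Final route key 85: smallest pos >= 85 is 85 -> NB

Answer: NB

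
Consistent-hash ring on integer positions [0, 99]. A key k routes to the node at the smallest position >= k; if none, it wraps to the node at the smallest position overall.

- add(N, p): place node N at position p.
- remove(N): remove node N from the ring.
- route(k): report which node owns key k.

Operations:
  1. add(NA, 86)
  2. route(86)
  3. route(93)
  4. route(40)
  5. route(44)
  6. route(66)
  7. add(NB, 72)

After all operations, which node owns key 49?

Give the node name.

Answer: NB

Derivation:
Op 1: add NA@86 -> ring=[86:NA]
Op 2: route key 86: smallest pos >= 86 is 86 -> NA
Op 3: route key 93: none >= 93, wrap to smallest pos 86 -> NA
Op 4: route key 40: smallest pos >= 40 is 86 -> NA
Op 5: route key 44: smallest pos >= 44 is 86 -> NA
Op 6: route key 66: smallest pos >= 66 is 86 -> NA
Op 7: add NB@72 -> ring=[72:NB,86:NA]
Final route key 49: smallest pos >= 49 is 72 -> NB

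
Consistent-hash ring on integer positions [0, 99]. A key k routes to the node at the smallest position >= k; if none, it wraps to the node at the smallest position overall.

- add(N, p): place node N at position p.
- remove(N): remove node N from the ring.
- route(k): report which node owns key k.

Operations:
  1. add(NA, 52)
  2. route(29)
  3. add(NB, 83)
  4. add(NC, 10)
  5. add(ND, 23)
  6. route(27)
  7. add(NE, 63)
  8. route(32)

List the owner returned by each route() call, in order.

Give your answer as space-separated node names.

Op 1: add NA@52 -> ring=[52:NA]
Op 2: route key 29: smallest pos >= 29 is 52 -> NA
Op 3: add NB@83 -> ring=[52:NA,83:NB]
Op 4: add NC@10 -> ring=[10:NC,52:NA,83:NB]
Op 5: add ND@23 -> ring=[10:NC,23:ND,52:NA,83:NB]
Op 6: route key 27: smallest pos >= 27 is 52 -> NA
Op 7: add NE@63 -> ring=[10:NC,23:ND,52:NA,63:NE,83:NB]
Op 8: route key 32: smallest pos >= 32 is 52 -> NA

Answer: NA NA NA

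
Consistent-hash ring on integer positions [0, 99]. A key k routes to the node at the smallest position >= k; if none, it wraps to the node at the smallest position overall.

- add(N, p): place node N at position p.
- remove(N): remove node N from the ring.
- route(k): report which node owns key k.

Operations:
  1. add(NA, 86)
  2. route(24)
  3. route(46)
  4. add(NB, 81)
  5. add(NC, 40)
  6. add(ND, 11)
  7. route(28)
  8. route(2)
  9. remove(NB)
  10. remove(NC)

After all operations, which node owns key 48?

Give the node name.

Answer: NA

Derivation:
Op 1: add NA@86 -> ring=[86:NA]
Op 2: route key 24: smallest pos >= 24 is 86 -> NA
Op 3: route key 46: smallest pos >= 46 is 86 -> NA
Op 4: add NB@81 -> ring=[81:NB,86:NA]
Op 5: add NC@40 -> ring=[40:NC,81:NB,86:NA]
Op 6: add ND@11 -> ring=[11:ND,40:NC,81:NB,86:NA]
Op 7: route key 28: smallest pos >= 28 is 40 -> NC
Op 8: route key 2: smallest pos >= 2 is 11 -> ND
Op 9: remove NB -> ring=[11:ND,40:NC,86:NA]
Op 10: remove NC -> ring=[11:ND,86:NA]
Final route key 48: smallest pos >= 48 is 86 -> NA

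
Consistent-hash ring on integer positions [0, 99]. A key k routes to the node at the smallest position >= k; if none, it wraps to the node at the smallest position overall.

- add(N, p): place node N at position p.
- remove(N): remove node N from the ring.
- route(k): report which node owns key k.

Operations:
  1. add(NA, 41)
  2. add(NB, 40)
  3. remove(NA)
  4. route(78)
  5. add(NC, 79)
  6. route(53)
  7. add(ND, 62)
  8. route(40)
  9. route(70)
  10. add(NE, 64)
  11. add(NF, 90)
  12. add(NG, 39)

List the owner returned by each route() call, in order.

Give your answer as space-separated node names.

Op 1: add NA@41 -> ring=[41:NA]
Op 2: add NB@40 -> ring=[40:NB,41:NA]
Op 3: remove NA -> ring=[40:NB]
Op 4: route key 78: none >= 78, wrap to smallest pos 40 -> NB
Op 5: add NC@79 -> ring=[40:NB,79:NC]
Op 6: route key 53: smallest pos >= 53 is 79 -> NC
Op 7: add ND@62 -> ring=[40:NB,62:ND,79:NC]
Op 8: route key 40: smallest pos >= 40 is 40 -> NB
Op 9: route key 70: smallest pos >= 70 is 79 -> NC
Op 10: add NE@64 -> ring=[40:NB,62:ND,64:NE,79:NC]
Op 11: add NF@90 -> ring=[40:NB,62:ND,64:NE,79:NC,90:NF]
Op 12: add NG@39 -> ring=[39:NG,40:NB,62:ND,64:NE,79:NC,90:NF]

Answer: NB NC NB NC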